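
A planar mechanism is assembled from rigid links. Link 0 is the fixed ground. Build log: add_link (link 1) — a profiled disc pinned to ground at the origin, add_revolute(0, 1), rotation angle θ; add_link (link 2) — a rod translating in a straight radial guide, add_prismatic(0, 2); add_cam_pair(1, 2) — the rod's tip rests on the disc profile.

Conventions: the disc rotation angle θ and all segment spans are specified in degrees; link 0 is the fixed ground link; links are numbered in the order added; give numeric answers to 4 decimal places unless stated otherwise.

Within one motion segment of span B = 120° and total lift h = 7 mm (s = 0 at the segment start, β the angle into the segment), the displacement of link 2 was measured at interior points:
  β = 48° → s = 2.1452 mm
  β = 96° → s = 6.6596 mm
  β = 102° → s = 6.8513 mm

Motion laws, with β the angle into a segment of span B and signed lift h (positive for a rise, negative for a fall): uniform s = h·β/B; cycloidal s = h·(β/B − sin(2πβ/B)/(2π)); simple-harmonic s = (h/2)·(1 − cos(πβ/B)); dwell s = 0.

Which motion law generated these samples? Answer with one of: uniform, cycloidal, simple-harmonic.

candidates at β/B = r: uniform s = h·r (linear in β); cycloidal s = h·(r − sin(2πr)/(2π)); simple-harmonic s = (h/2)(1 − cos(πr))
β=48°: printed 2.1452 | uniform 2.8000, cycloidal 2.1452, simple-harmonic 2.4184
β=96°: printed 6.6596 | uniform 5.6000, cycloidal 6.6596, simple-harmonic 6.3316
β=102°: printed 6.8513 | uniform 5.9500, cycloidal 6.8513, simple-harmonic 6.6185
only one law matches every sample → cycloidal

cycloidal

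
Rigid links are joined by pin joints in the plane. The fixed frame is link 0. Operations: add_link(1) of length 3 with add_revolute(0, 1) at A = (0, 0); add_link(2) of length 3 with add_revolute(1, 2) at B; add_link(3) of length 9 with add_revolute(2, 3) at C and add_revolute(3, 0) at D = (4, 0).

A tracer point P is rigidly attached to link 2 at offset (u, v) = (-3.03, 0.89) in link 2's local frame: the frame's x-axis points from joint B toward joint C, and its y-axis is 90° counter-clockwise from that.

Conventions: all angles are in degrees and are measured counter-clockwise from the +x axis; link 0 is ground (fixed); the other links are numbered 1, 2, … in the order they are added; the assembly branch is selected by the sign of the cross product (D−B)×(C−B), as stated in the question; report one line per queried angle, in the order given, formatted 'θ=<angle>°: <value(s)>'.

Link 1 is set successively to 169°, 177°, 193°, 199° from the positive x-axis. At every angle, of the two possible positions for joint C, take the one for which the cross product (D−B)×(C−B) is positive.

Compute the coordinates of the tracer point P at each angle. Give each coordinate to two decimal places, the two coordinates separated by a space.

A=(0,0), D=(4.00,0)
θ=169°: B = A + 3.00·(cos169°, sin169°) = (-2.9449, 0.5724)
θ=169°: |BD| = 6.9684
θ=169°: circle(B,3.00) ∩ circle(D,9.00): a=-1.6819, h=2.4842
θ=169°:   candidates: C₊=(-4.4171,3.1864) cross=17.311; C₋=(-4.8252,-1.7652) cross=-17.311
θ=169°:   branch + wants cross > 0 → take C=(-4.4171,3.1864) (cross=17.311)
θ=169°: ex = (C−B)/|BC| = (-0.4907,0.8713); ey = (-0.8713,-0.4907)
θ=169°: P = B + -3.03·ex + 0.89·ey = (-2.2334,-2.5044)
θ=177°: B = A + 3.00·(cos177°, sin177°) = (-2.9959, 0.1570)
θ=177°: |BD| = 6.9977
θ=177°: circle(B,3.00) ∩ circle(D,9.00): a=-1.6458, h=2.5083
θ=177°:   candidates: C₊=(-4.5850,2.7016) cross=17.552; C₋=(-4.6975,-2.3137) cross=-17.552
θ=177°:   branch + wants cross > 0 → take C=(-4.5850,2.7016) (cross=17.552)
θ=177°: ex = (C−B)/|BC| = (-0.5297,0.8482); ey = (-0.8482,-0.5297)
θ=177°: P = B + -3.03·ex + 0.89·ey = (-2.1458,-2.8844)
θ=193°: B = A + 3.00·(cos193°, sin193°) = (-2.9231, -0.6749)
θ=193°: |BD| = 6.9559
θ=193°: circle(B,3.00) ∩ circle(D,9.00): a=-1.6975, h=2.4736
θ=193°:   candidates: C₊=(-4.8526,1.6224) cross=17.206; C₋=(-4.3726,-3.3014) cross=-17.206
θ=193°:   branch + wants cross > 0 → take C=(-4.8526,1.6224) (cross=17.206)
θ=193°: ex = (C−B)/|BC| = (-0.6432,0.7657); ey = (-0.7657,-0.6432)
θ=193°: P = B + -3.03·ex + 0.89·ey = (-1.6559,-3.5674)
θ=199°: B = A + 3.00·(cos199°, sin199°) = (-2.8366, -0.9767)
θ=199°: |BD| = 6.9060
θ=199°: circle(B,3.00) ∩ circle(D,9.00): a=-1.7599, h=2.4296
θ=199°:   candidates: C₊=(-4.9224,1.1795) cross=16.778; C₋=(-4.2351,-3.6307) cross=-16.778
θ=199°:   branch + wants cross > 0 → take C=(-4.9224,1.1795) (cross=16.778)
θ=199°: ex = (C−B)/|BC| = (-0.6953,0.7187); ey = (-0.7187,-0.6953)
θ=199°: P = B + -3.03·ex + 0.89·ey = (-1.3696,-3.7733)

θ=169°: -2.23 -2.50
θ=177°: -2.15 -2.88
θ=193°: -1.66 -3.57
θ=199°: -1.37 -3.77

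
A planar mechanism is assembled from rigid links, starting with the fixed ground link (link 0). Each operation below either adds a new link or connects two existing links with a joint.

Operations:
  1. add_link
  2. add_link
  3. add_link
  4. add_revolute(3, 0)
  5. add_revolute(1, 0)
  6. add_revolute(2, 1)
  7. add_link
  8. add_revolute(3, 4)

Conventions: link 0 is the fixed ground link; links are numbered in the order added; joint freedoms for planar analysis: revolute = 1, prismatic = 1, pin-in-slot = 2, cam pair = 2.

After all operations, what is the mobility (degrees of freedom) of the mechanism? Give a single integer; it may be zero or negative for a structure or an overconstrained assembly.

ground; <1,0,0>
#1 <2,0,0>
#2 <3,0,0>
#3 <4,0,0>
R:3↔0 J1 <4,1,0>
R:1↔0 J1 <4,2,0>
R:2↔1 J1 <4,3,0>
#4 <5,3,0>
R:3↔4 J1 <5,4,0>
3×4 − 2×4 − 1×0 = 4

M = 4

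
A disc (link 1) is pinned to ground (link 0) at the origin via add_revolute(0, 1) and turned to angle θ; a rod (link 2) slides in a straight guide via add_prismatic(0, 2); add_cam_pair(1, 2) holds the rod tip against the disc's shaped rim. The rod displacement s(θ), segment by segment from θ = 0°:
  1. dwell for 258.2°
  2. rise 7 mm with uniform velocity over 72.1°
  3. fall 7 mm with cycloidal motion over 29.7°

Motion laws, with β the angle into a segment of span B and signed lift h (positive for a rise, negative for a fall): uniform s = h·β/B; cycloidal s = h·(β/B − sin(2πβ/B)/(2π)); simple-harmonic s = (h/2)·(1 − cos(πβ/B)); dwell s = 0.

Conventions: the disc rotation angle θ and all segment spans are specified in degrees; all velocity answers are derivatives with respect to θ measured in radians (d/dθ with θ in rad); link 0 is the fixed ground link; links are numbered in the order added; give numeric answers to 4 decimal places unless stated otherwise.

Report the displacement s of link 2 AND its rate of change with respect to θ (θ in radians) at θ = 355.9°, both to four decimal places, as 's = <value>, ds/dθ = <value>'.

segment 1 (0° to 258.2°, dwell): s unchanged at 0.0000
segment 2 (258.2° to 330.3°, uniform, h = 7) is passed completely: s = 0.0000 + (7) = 7.0000
θ = 355.9° falls in segment 3 (330.3° to 360°, cycloidal, h = -7): β = 355.9 − 330.3 = 25.6°, B = 29.7°; Δs = -7·(0.8620 − sin(2π·0.8620)/(2π)) = -6.8833; s = 7.0000 − 6.8833 = 0.1167
velocity in seg [330.3°–360°] (cycloidal), θ in radians: β = 25.6° = 0.4468 rad, B = 29.7° = 0.5184 rad; ds/dθ = (h/B)(1 − cos(2πβ/B)) = ((-7)/0.5184)(1 − cos(2π·0.8620)) = -4.769226 mm/rad

s = 0.1167, ds/dθ = -4.7692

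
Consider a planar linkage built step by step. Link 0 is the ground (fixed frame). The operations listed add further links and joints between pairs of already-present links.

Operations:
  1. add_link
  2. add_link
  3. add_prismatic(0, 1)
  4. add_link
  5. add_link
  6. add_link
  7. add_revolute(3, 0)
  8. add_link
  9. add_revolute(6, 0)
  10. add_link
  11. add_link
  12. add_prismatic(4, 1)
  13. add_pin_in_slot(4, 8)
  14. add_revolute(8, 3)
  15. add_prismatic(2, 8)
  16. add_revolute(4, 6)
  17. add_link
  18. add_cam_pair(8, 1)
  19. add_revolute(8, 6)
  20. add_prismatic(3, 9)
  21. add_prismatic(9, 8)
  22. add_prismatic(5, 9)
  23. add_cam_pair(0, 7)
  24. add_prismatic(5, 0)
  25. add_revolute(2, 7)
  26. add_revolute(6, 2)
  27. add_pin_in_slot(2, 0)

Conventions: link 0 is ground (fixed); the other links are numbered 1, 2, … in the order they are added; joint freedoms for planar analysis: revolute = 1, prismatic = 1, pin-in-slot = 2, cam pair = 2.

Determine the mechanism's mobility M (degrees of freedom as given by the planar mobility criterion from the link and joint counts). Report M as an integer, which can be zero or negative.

link 0 = ground. State L|J1|J2 = 1|0|0
+link1  2|0|0
+link2  3|0|0
P(0,1) f=1→J1  3|1|0
+link3  4|1|0
+link4  5|1|0
+link5  6|1|0
R(3,0) f=1→J1  6|2|0
+link6  7|2|0
R(6,0) f=1→J1  7|3|0
+link7  8|3|0
+link8  9|3|0
P(4,1) f=1→J1  9|4|0
PS(4,8) f=2→J2  9|4|1
R(8,3) f=1→J1  9|5|1
P(2,8) f=1→J1  9|6|1
R(4,6) f=1→J1  9|7|1
+link9  10|7|1
C(8,1) f=2→J2  10|7|2
R(8,6) f=1→J1  10|8|2
P(3,9) f=1→J1  10|9|2
P(9,8) f=1→J1  10|10|2
P(5,9) f=1→J1  10|11|2
C(0,7) f=2→J2  10|11|3
P(5,0) f=1→J1  10|12|3
R(2,7) f=1→J1  10|13|3
R(6,2) f=1→J1  10|14|3
PS(2,0) f=2→J2  10|14|4
M = 3(10−1)−2·14−4 = 27−28−4 = -5

M = -5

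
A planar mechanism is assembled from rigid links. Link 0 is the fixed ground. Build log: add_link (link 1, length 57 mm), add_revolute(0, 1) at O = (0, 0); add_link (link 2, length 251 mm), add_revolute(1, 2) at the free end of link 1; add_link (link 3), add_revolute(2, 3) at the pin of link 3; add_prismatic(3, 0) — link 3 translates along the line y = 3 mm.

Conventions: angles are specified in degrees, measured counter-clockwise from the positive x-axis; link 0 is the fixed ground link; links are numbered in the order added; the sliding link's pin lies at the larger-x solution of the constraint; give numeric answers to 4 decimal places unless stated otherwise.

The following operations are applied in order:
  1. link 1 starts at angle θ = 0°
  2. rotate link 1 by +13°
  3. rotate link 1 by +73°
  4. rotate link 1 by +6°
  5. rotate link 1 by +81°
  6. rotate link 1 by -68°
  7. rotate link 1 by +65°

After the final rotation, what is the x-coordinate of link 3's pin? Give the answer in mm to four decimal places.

geometry: r = 57 mm, L = 251 mm, e = 3 mm; θ starts at 0°
rotate link 1 by +13°: θ ← 0° +13° = 13°
rotate link 1 by +73°: θ ← 13° +73° = 86°
rotate link 1 by +6°: θ ← 86° +6° = 92°
rotate link 1 by +81°: θ ← 92° +81° = 173°
rotate link 1 by -68°: θ ← 173° -68° = 105°
rotate link 1 by +65°: θ ← 105° +65° = 170°
crank pin P = (r cos θ, r sin θ) = (-56.134042, 9.897946)
h = r sin θ − e = 9.897946 − 3 = 6.897946
x = r cos θ + √(L² − h²) = -56.134042 + 250.905198 = 194.771156

194.7712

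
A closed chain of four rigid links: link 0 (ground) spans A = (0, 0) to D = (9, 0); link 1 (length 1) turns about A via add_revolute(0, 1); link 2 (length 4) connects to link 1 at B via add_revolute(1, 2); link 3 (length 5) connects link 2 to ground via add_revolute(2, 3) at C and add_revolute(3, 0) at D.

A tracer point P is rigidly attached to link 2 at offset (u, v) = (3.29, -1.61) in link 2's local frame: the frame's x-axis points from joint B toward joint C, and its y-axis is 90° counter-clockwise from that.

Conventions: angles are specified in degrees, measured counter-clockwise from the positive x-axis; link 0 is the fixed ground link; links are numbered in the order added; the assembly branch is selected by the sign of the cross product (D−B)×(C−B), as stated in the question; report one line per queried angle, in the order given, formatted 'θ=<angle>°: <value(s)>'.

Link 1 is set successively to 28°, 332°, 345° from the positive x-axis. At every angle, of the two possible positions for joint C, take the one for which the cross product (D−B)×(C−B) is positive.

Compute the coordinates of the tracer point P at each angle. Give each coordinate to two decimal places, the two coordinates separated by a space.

A=(0,0), D=(9.00,0)
θ=28°: B = A + 1.00·(cos28°, sin28°) = (0.8829, 0.4695)
θ=28°: |BD| = 8.1306
θ=28°: circle(B,4.00) ∩ circle(D,5.00): a=3.5118, h=1.9149
θ=28°:   candidates: C₊=(4.4995,2.1784) cross=15.570; C₋=(4.2784,-1.6450) cross=-15.570
θ=28°:   branch + wants cross > 0 → take C=(4.4995,2.1784) (cross=15.570)
θ=28°: ex = (C−B)/|BC| = (0.9041,0.4272); ey = (-0.4272,0.9041)
θ=28°: P = B + 3.29·ex + -1.61·ey = (4.5454,0.4194)
θ=332°: B = A + 1.00·(cos332°, sin332°) = (0.8829, -0.4695)
θ=332°: |BD| = 8.1306
θ=332°: circle(B,4.00) ∩ circle(D,5.00): a=3.5118, h=1.9149
θ=332°:   candidates: C₊=(4.2784,1.6450) cross=15.570; C₋=(4.4995,-2.1784) cross=-15.570
θ=332°:   branch + wants cross > 0 → take C=(4.2784,1.6450) (cross=15.570)
θ=332°: ex = (C−B)/|BC| = (0.8489,0.5286); ey = (-0.5286,0.8489)
θ=332°: P = B + 3.29·ex + -1.61·ey = (4.5268,-0.0969)
θ=345°: B = A + 1.00·(cos345°, sin345°) = (0.9659, -0.2588)
θ=345°: |BD| = 8.0382
θ=345°: circle(B,4.00) ∩ circle(D,5.00): a=3.4593, h=2.0083
θ=345°:   candidates: C₊=(4.3588,1.8598) cross=16.143; C₋=(4.4881,-2.1547) cross=-16.143
θ=345°:   branch + wants cross > 0 → take C=(4.3588,1.8598) (cross=16.143)
θ=345°: ex = (C−B)/|BC| = (0.8482,0.5297); ey = (-0.5297,0.8482)
θ=345°: P = B + 3.29·ex + -1.61·ey = (4.6093,0.1181)

θ=28°: 4.55 0.42
θ=332°: 4.53 -0.10
θ=345°: 4.61 0.12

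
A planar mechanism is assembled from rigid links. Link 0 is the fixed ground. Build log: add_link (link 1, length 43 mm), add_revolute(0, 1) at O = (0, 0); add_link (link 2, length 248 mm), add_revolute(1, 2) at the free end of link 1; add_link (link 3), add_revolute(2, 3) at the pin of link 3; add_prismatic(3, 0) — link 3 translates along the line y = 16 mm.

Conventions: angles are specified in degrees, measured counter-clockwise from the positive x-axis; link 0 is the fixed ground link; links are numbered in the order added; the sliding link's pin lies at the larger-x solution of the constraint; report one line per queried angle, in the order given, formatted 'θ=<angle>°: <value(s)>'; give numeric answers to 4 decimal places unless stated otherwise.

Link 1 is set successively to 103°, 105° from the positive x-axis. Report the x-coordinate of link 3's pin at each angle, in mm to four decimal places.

geometry: r = 43 mm, L = 248 mm, e = 16 mm
θ=103°: crank pin P = (r cos θ, r sin θ) = (-9.672895, 41.897913)
θ=103°: h = r sin θ − e = 41.897913 − 16 = 25.897913
θ=103°: x = r cos θ + √(L² − h²) = -9.672895 + 246.644072 = 236.971176
θ=105°: crank pin P = (r cos θ, r sin θ) = (-11.129219, 41.534811)
θ=105°: h = r sin θ − e = 41.534811 − 16 = 25.534811
θ=105°: x = r cos θ + √(L² − h²) = -11.129219 + 246.681928 = 235.552709

θ=103°: 236.9712
θ=105°: 235.5527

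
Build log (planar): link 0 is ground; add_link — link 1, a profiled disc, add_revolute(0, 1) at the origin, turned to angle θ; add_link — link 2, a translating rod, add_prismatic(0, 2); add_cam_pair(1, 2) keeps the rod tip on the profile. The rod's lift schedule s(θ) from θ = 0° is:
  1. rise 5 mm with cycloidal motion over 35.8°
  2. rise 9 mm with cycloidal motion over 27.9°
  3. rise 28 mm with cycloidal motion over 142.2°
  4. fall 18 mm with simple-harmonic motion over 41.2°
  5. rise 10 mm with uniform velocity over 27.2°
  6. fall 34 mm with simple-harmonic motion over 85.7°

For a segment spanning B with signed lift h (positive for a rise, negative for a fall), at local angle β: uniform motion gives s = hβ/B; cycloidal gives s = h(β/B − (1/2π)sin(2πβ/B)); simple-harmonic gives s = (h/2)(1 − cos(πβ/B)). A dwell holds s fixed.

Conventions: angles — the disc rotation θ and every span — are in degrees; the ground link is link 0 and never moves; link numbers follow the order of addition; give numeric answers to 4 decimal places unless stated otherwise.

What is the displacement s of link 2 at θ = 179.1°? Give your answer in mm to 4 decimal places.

seg 1 [0°–35.8°] cycloidal, h=5: full span → s += 5 → s = 5.0000
seg 2 [35.8°–63.7°] cycloidal, h=9: full span → s += 9 → s = 14.0000
seg 3 [63.7°–205.9°] cycloidal, h=28: θ=179.1° here. β=115.4, B=142.2. 28·(0.8115 − sin(2π·0.8115)/(2π)) = 26.8503 → s = 40.8503

40.8503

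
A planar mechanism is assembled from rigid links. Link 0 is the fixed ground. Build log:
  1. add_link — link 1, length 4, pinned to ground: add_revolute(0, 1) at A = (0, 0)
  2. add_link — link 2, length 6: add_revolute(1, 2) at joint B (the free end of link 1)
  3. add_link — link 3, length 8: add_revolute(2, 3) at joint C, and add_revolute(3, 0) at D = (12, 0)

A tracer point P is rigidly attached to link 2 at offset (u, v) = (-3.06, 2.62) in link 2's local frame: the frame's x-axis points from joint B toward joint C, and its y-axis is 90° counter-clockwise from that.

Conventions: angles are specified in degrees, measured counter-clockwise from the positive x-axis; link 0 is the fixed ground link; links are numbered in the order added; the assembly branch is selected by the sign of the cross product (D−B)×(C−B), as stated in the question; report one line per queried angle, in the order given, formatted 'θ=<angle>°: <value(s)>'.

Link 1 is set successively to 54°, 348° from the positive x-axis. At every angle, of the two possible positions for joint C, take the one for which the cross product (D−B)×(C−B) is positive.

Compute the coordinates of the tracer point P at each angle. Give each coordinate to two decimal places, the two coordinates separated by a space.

A=(0,0), D=(12.00,0)
θ=54°: B = A + 4.00·(cos54°, sin54°) = (2.3511, 3.2361)
θ=54°: |BD| = 10.1771
θ=54°: circle(B,6.00) ∩ circle(D,8.00): a=3.7129, h=4.7132
θ=54°:   candidates: C₊=(7.3700,6.5241) cross=47.967; C₋=(4.3726,-2.4131) cross=-47.967
θ=54°:   branch + wants cross > 0 → take C=(7.3700,6.5241) (cross=47.967)
θ=54°: ex = (C−B)/|BC| = (0.8365,0.5480); ey = (-0.5480,0.8365)
θ=54°: P = B + -3.06·ex + 2.62·ey = (-1.6442,3.7508)
θ=348°: B = A + 4.00·(cos348°, sin348°) = (3.9126, -0.8316)
θ=348°: |BD| = 8.1301
θ=348°: circle(B,6.00) ∩ circle(D,8.00): a=2.3430, h=5.5236
θ=348°:   candidates: C₊=(5.6783,4.9027) cross=44.907; C₋=(6.8083,-6.0866) cross=-44.907
θ=348°:   branch + wants cross > 0 → take C=(5.6783,4.9027) (cross=44.907)
θ=348°: ex = (C−B)/|BC| = (0.2943,0.9557); ey = (-0.9557,0.2943)
θ=348°: P = B + -3.06·ex + 2.62·ey = (0.5081,-2.9851)

θ=54°: -1.64 3.75
θ=348°: 0.51 -2.99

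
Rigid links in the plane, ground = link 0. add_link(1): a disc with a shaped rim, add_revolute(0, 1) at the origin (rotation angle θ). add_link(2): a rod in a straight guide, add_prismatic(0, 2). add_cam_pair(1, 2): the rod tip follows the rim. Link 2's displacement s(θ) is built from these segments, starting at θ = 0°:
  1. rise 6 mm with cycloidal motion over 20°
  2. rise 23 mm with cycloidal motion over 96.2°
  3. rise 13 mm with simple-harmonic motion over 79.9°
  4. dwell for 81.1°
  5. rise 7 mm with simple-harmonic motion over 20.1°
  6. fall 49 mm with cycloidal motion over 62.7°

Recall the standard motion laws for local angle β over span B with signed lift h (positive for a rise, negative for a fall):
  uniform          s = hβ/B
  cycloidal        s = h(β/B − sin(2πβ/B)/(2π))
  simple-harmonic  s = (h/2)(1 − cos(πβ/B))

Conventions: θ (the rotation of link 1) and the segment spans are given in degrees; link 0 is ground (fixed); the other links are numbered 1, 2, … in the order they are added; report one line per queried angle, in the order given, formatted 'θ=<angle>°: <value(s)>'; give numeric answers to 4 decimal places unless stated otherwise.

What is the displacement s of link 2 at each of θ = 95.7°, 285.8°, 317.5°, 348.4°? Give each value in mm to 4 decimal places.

segment 1 (0° to 20°, cycloidal, h = 6) is passed completely: s = 0.0000 + (6) = 6.0000
θ = 95.7° falls in segment 2 (20° to 116.2°, cycloidal, h = 23): β = 95.7 − 20 = 75.7°, B = 96.2°; Δs = 23·(0.7869 − sin(2π·0.7869)/(2π)) = 21.6614; s = 6.0000 + 21.6614 = 27.6614
segment 2 (20° to 116.2°, cycloidal, h = 23) is passed completely: s = 6.0000 + (23) = 29.0000
segment 3 (116.2° to 196.1°, simple-harmonic, h = 13) is passed completely: s = 29.0000 + (13) = 42.0000
segment 4 (196.1° to 277.2°, dwell): s unchanged at 42.0000
θ = 285.8° falls in segment 5 (277.2° to 297.3°, simple-harmonic, h = 7): β = 285.8 − 277.2 = 8.6°, B = 20.1°; Δs = 7/2·(1 − cos(π·0.4279)) = 2.7136; s = 42.0000 + 2.7136 = 44.7136
segment 5 (277.2° to 297.3°, simple-harmonic, h = 7) is passed completely: s = 42.0000 + (7) = 49.0000
θ = 317.5° falls in segment 6 (297.3° to 360°, cycloidal, h = -49): β = 317.5 − 297.3 = 20.2°, B = 62.7°; Δs = -49·(0.3222 − sin(2π·0.3222)/(2π)) = -8.7758; s = 49.0000 − 8.7758 = 40.2242
θ = 348.4° falls in segment 6 (297.3° to 360°, cycloidal, h = -49): β = 348.4 − 297.3 = 51.1°, B = 62.7°; Δs = -49·(0.8150 − sin(2π·0.8150)/(2π)) = -47.0920; s = 49.0000 − 47.0920 = 1.9080

θ=95.7°: 27.6614
θ=285.8°: 44.7136
θ=317.5°: 40.2242
θ=348.4°: 1.9080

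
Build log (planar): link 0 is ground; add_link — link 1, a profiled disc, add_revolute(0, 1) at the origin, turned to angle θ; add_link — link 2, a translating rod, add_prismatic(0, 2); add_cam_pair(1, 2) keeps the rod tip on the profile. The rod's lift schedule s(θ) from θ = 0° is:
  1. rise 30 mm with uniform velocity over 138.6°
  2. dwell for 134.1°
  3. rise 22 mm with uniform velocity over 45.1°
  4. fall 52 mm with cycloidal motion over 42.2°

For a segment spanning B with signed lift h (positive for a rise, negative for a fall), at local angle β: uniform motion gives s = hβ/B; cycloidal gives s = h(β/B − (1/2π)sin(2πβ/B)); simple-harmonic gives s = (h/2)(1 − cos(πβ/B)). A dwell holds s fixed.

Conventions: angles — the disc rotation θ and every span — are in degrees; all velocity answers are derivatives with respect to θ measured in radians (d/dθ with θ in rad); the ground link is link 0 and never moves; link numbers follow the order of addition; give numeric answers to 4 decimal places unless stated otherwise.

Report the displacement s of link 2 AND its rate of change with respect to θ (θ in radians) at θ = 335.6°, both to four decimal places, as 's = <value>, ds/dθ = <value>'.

seg 1 [0°–138.6°] uniform, h=30: full span → s += 30 → s = 30.0000
seg 2 [138.6°–272.7°] dwell: s stays 30.0000
seg 3 [272.7°–317.8°] uniform, h=22: full span → s += 22 → s = 52.0000
seg 4 [317.8°–360°] cycloidal, h=-52: θ=335.6° here. β=17.8, B=42.2. -52·(0.4218 − sin(2π·0.4218)/(2π)) = -18.0289 → s = 33.9711
velocity in seg [317.8°–360°] (cycloidal), θ in radians: β = 17.8° = 0.3107 rad, B = 42.2° = 0.7365 rad; ds/dθ = (h/B)(1 − cos(2πβ/B)) = ((-52)/0.7365)(1 − cos(2π·0.4218)) = -132.850849 mm/rad

s = 33.9711, ds/dθ = -132.8508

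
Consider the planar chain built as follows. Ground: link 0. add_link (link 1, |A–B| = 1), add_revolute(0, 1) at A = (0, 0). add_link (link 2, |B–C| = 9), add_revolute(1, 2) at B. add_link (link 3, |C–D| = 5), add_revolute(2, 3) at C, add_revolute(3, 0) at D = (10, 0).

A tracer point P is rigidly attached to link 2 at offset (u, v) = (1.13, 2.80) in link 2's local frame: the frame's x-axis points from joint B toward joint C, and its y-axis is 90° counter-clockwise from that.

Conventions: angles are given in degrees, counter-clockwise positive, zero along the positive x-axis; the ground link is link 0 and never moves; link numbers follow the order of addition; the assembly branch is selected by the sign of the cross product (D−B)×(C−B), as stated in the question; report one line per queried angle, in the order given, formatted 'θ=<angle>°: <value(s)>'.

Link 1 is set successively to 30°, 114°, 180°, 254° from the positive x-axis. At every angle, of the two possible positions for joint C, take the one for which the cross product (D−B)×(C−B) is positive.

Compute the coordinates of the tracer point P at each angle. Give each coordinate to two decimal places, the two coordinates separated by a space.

A=(0,0), D=(10.00,0)
θ=30°: B = A + 1.00·(cos30°, sin30°) = (0.8660, 0.5000)
θ=30°: |BD| = 9.1476
θ=30°: circle(B,9.00) ∩ circle(D,5.00): a=7.6347, h=4.7656
θ=30°:   candidates: C₊=(8.7498,4.8412) cross=43.594; C₋=(8.2288,-4.6758) cross=-43.594
θ=30°:   branch + wants cross > 0 → take C=(8.7498,4.8412) (cross=43.594)
θ=30°: ex = (C−B)/|BC| = (0.8760,0.4824); ey = (-0.4824,0.8760)
θ=30°: P = B + 1.13·ex + 2.80·ey = (0.5053,3.4978)
θ=114°: B = A + 1.00·(cos114°, sin114°) = (-0.4067, 0.9135)
θ=114°: |BD| = 10.4468
θ=114°: circle(B,9.00) ∩ circle(D,5.00): a=7.9036, h=4.3049
θ=114°:   candidates: C₊=(7.8431,4.5108) cross=44.973; C₋=(7.0902,-4.0661) cross=-44.973
θ=114°:   branch + wants cross > 0 → take C=(7.8431,4.5108) (cross=44.973)
θ=114°: ex = (C−B)/|BC| = (0.9166,0.3997); ey = (-0.3997,0.9166)
θ=114°: P = B + 1.13·ex + 2.80·ey = (-0.4901,3.9318)
θ=180°: B = A + 1.00·(cos180°, sin180°) = (-1.0000, 0.0000)
θ=180°: |BD| = 11.0000
θ=180°: circle(B,9.00) ∩ circle(D,5.00): a=8.0455, h=4.0337
θ=180°:   candidates: C₊=(7.0455,4.0337) cross=44.371; C₋=(7.0455,-4.0337) cross=-44.371
θ=180°:   branch + wants cross > 0 → take C=(7.0455,4.0337) (cross=44.371)
θ=180°: ex = (C−B)/|BC| = (0.8939,0.4482); ey = (-0.4482,0.8939)
θ=180°: P = B + 1.13·ex + 2.80·ey = (-1.2448,3.0095)
θ=254°: B = A + 1.00·(cos254°, sin254°) = (-0.2756, -0.9613)
θ=254°: |BD| = 10.3205
θ=254°: circle(B,9.00) ∩ circle(D,5.00): a=7.8733, h=4.3602
θ=254°:   candidates: C₊=(7.1573,4.1133) cross=44.999; C₋=(7.9695,-4.5692) cross=-44.999
θ=254°:   branch + wants cross > 0 → take C=(7.1573,4.1133) (cross=44.999)
θ=254°: ex = (C−B)/|BC| = (0.8259,0.5638); ey = (-0.5638,0.8259)
θ=254°: P = B + 1.13·ex + 2.80·ey = (-0.9211,1.9884)

θ=30°: 0.51 3.50
θ=114°: -0.49 3.93
θ=180°: -1.24 3.01
θ=254°: -0.92 1.99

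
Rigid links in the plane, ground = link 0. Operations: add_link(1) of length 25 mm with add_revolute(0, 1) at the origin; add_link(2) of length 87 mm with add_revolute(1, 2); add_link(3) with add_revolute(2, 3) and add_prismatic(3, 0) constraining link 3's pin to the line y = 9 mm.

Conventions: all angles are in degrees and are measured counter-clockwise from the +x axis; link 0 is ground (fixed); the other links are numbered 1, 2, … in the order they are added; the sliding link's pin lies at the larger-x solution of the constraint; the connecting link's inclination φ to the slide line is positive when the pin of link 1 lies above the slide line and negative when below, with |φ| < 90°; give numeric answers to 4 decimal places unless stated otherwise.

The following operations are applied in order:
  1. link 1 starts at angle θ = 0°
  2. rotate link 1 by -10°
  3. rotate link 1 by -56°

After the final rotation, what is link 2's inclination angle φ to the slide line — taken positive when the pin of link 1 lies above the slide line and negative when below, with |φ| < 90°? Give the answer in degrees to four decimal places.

geometry: r = 25 mm, L = 87 mm, e = 9 mm; θ starts at 0°
rotate link 1 by -10°: θ ← 0° -10° = -10°
rotate link 1 by -56°: θ ← -10° -56° = -66°
h = r sin θ − e = -22.838636 − 9 = -31.838636
sin φ = h / L = -31.838636 / 87 = -0.36596134
φ = arcsin(-0.36596134) = -21.466757°

-21.4668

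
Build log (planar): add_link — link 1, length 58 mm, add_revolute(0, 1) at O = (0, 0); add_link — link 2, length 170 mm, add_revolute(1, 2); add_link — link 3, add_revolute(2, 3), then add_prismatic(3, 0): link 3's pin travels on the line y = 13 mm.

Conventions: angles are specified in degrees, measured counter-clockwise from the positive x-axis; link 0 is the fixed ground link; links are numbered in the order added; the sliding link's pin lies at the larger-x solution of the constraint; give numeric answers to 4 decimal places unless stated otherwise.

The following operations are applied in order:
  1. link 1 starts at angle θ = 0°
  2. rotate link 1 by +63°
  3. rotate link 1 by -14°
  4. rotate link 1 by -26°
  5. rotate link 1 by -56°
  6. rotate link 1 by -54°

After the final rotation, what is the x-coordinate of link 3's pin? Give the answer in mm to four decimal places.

geometry: r = 58 mm, L = 170 mm, e = 13 mm; θ starts at 0°
rotate link 1 by +63°: θ ← 0° +63° = 63°
rotate link 1 by -14°: θ ← 63° -14° = 49°
rotate link 1 by -26°: θ ← 49° -26° = 23°
rotate link 1 by -56°: θ ← 23° -56° = -33°
rotate link 1 by -54°: θ ← -33° -54° = -87°
crank pin P = (r cos θ, r sin θ) = (3.035485, -57.920513)
h = r sin θ − e = -57.920513 − 13 = -70.920513
x = r cos θ + √(L² − h²) = 3.035485 + 154.500100 = 157.535585

157.5356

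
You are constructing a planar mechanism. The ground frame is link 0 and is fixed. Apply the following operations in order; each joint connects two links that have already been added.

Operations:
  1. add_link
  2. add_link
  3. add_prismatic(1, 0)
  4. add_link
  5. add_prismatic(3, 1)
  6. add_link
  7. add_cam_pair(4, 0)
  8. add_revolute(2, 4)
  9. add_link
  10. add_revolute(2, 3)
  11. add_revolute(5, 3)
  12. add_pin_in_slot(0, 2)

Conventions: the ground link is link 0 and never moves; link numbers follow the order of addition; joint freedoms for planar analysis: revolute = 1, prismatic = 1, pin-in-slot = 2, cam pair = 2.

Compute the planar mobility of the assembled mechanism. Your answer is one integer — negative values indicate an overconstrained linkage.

L=1 J1=0 J2=0
add link → L=2 J1=0 J2=0
add link → L=3 J1=0 J2=0
P@1,0 dof=1 J1 → L=3 J1=1 J2=0
add link → L=4 J1=1 J2=0
P@3,1 dof=1 J1 → L=4 J1=2 J2=0
add link → L=5 J1=2 J2=0
C@4,0 dof=2 J2 → L=5 J1=2 J2=1
R@2,4 dof=1 J1 → L=5 J1=3 J2=1
add link → L=6 J1=3 J2=1
R@2,3 dof=1 J1 → L=6 J1=4 J2=1
R@5,3 dof=1 J1 → L=6 J1=5 J2=1
PS@0,2 dof=2 J2 → L=6 J1=5 J2=2
M=3(L−1)−2J1−J2=3·5−2·5−2=3

M = 3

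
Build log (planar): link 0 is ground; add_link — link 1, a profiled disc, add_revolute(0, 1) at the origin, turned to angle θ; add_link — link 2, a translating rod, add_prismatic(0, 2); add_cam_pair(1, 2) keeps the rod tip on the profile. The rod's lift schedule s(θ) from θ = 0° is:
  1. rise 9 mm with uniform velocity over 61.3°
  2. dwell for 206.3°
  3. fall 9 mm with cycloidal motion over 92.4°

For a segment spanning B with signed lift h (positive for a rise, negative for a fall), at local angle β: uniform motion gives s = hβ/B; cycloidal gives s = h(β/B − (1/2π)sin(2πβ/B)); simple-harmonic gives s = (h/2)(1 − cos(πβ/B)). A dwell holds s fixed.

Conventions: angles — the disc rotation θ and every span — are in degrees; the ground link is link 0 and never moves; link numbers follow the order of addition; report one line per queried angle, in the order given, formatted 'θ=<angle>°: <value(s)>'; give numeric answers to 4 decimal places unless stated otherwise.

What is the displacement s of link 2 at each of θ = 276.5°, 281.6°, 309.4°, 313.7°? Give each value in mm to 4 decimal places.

seg 1 [0°–61.3°] uniform, h=9: full span → s += 9 → s = 9.0000
seg 2 [61.3°–267.6°] dwell: s stays 9.0000
seg 3 [267.6°–360°] cycloidal, h=-9: θ=276.5° here. β=8.9, B=92.4. -9·(0.0963 − sin(2π·0.0963)/(2π)) = -0.0520 → s = 8.9480
seg 3 [267.6°–360°] cycloidal, h=-9: θ=281.6° here. β=14, B=92.4. -9·(0.1515 − sin(2π·0.1515)/(2π)) = -0.1968 → s = 8.8032
seg 3 [267.6°–360°] cycloidal, h=-9: θ=309.4° here. β=41.8, B=92.4. -9·(0.4524 − sin(2π·0.4524)/(2π)) = -3.6492 → s = 5.3508
seg 3 [267.6°–360°] cycloidal, h=-9: θ=313.7° here. β=46.1, B=92.4. -9·(0.4989 − sin(2π·0.4989)/(2π)) = -4.4805 → s = 4.5195

θ=276.5°: 8.9480
θ=281.6°: 8.8032
θ=309.4°: 5.3508
θ=313.7°: 4.5195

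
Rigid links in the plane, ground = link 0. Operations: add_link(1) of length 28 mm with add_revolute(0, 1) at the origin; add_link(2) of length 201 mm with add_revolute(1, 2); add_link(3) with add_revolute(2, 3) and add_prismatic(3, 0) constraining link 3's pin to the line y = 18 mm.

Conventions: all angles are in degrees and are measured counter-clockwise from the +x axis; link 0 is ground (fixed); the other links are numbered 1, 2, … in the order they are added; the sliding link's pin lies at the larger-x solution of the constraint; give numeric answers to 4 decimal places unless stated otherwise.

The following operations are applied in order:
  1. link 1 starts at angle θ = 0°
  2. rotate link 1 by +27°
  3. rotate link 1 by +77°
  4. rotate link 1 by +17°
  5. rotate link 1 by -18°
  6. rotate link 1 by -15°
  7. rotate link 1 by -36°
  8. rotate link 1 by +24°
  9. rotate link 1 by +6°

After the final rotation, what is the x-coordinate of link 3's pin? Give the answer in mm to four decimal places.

geometry: r = 28 mm, L = 201 mm, e = 18 mm; θ starts at 0°
rotate link 1 by +27°: θ ← 0° +27° = 27°
rotate link 1 by +77°: θ ← 27° +77° = 104°
rotate link 1 by +17°: θ ← 104° +17° = 121°
rotate link 1 by -18°: θ ← 121° -18° = 103°
rotate link 1 by -15°: θ ← 103° -15° = 88°
rotate link 1 by -36°: θ ← 88° -36° = 52°
rotate link 1 by +24°: θ ← 52° +24° = 76°
rotate link 1 by +6°: θ ← 76° +6° = 82°
crank pin P = (r cos θ, r sin θ) = (3.896847, 27.727506)
h = r sin θ − e = 27.727506 − 18 = 9.727506
x = r cos θ + √(L² − h²) = 3.896847 + 200.764478 = 204.661325

204.6613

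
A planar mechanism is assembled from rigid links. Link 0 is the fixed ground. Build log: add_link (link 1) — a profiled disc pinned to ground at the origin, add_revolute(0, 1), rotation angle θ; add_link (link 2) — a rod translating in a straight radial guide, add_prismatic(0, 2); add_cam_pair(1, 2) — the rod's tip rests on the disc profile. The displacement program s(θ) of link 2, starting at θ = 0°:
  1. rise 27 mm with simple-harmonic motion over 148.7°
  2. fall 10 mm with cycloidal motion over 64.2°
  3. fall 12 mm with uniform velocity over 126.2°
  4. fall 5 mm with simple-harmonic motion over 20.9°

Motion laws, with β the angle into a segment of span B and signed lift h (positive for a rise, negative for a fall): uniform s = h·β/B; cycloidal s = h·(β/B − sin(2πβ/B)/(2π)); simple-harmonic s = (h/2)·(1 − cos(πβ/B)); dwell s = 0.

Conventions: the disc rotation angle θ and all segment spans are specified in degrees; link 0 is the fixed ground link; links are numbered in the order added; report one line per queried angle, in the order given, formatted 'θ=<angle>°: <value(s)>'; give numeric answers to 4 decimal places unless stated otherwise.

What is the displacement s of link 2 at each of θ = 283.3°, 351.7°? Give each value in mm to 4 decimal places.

seg 1 [0°–148.7°] simple-harmonic, h=27: full span → s += 27 → s = 27.0000
seg 2 [148.7°–212.9°] cycloidal, h=-10: full span → s += -10 → s = 17.0000
seg 3 [212.9°–339.1°] uniform, h=-12: θ=283.3° here. β=70.4, B=126.2. -12·70.4/126.2 = -6.6941 → s = 10.3059
seg 3 [212.9°–339.1°] uniform, h=-12: full span → s += -12 → s = 5.0000
seg 4 [339.1°–360°] simple-harmonic, h=-5: θ=351.7° here. β=12.6, B=20.9. -5/2·(1 − cos(π·0.6029)) = -3.2940 → s = 1.7060

θ=283.3°: 10.3059
θ=351.7°: 1.7060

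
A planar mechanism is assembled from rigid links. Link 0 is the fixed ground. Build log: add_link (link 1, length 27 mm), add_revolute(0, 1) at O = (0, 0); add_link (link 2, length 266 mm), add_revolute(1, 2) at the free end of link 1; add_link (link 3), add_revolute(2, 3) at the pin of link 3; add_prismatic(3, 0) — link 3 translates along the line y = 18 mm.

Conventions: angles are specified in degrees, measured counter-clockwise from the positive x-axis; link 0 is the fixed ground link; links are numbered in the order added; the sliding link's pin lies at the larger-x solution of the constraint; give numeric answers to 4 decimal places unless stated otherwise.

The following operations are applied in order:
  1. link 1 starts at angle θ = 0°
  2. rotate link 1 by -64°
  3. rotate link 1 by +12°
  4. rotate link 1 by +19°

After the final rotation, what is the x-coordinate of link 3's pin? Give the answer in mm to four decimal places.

geometry: r = 27 mm, L = 266 mm, e = 18 mm; θ starts at 0°
rotate link 1 by -64°: θ ← 0° -64° = -64°
rotate link 1 by +12°: θ ← -64° +12° = -52°
rotate link 1 by +19°: θ ← -52° +19° = -33°
crank pin P = (r cos θ, r sin θ) = (22.644105, -14.705254)
h = r sin θ − e = -14.705254 − 18 = -32.705254
x = r cos θ + √(L² − h²) = 22.644105 + 263.981754 = 286.625859

286.6259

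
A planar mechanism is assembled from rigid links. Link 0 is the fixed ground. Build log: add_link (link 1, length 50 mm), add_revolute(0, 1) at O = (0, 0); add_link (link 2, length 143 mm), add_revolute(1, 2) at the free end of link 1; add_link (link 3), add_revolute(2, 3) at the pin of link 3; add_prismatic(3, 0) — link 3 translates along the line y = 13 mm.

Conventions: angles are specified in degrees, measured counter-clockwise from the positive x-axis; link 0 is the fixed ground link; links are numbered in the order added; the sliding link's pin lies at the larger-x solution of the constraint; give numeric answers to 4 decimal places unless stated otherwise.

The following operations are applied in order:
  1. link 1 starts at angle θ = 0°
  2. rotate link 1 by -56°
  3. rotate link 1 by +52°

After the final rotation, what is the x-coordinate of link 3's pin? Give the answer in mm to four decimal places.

geometry: r = 50 mm, L = 143 mm, e = 13 mm; θ starts at 0°
rotate link 1 by -56°: θ ← 0° -56° = -56°
rotate link 1 by +52°: θ ← -56° +52° = -4°
crank pin P = (r cos θ, r sin θ) = (49.878203, -3.487824)
h = r sin θ − e = -3.487824 − 13 = -16.487824
x = r cos θ + √(L² − h²) = 49.878203 + 142.046301 = 191.924504

191.9245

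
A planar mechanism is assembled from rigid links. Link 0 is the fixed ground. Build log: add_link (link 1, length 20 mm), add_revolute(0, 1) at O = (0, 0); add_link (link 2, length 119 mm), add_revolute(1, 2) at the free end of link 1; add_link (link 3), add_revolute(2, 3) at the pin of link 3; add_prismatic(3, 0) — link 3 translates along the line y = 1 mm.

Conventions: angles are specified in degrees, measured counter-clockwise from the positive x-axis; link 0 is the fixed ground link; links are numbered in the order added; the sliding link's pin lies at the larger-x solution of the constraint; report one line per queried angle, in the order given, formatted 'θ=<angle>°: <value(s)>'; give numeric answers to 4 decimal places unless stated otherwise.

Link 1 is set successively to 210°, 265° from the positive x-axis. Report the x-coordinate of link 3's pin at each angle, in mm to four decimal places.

geometry: r = 20 mm, L = 119 mm, e = 1 mm
θ=210°: crank pin P = (r cos θ, r sin θ) = (-17.320508, -10.000000)
θ=210°: h = r sin θ − e = -10.000000 − 1 = -11.000000
θ=210°: x = r cos θ + √(L² − h²) = -17.320508 + 118.490506 = 101.169998
θ=265°: crank pin P = (r cos θ, r sin θ) = (-1.743115, -19.923894)
θ=265°: h = r sin θ − e = -19.923894 − 1 = -20.923894
θ=265°: x = r cos θ + √(L² − h²) = -1.743115 + 117.146023 = 115.402908

θ=210°: 101.1700
θ=265°: 115.4029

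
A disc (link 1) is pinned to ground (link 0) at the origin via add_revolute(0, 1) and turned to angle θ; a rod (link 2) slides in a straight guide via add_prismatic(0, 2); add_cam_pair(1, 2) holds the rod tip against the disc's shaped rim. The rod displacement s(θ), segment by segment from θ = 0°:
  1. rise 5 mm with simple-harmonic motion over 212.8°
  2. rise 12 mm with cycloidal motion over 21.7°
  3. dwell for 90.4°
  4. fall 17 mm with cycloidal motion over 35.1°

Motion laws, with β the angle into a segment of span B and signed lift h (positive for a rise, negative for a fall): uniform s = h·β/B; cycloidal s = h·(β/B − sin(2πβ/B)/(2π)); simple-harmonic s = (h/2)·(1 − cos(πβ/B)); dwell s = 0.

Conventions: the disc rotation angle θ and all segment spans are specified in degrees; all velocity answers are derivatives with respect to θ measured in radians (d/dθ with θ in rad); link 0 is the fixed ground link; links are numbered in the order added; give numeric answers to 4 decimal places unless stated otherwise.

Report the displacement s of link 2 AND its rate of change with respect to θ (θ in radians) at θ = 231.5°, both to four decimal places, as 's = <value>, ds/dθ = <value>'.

segment 1 (0° to 212.8°, simple-harmonic, h = 5) is passed completely: s = 0.0000 + (5) = 5.0000
θ = 231.5° falls in segment 2 (212.8° to 234.5°, cycloidal, h = 12): β = 231.5 − 212.8 = 18.7°, B = 21.7°; Δs = 12·(0.8618 − sin(2π·0.8618)/(2π)) = 11.7991; s = 5.0000 + 11.7991 = 16.7991
velocity in seg [212.8°–234.5°] (cycloidal), θ in radians: β = 18.7° = 0.3264 rad, B = 21.7° = 0.3787 rad; ds/dθ = (h/B)(1 − cos(2πβ/B)) = (12/0.3787)(1 − cos(2π·0.8618)) = 11.220582 mm/rad

s = 16.7991, ds/dθ = 11.2206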